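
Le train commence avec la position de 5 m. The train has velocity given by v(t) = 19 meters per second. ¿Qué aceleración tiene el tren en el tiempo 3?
Partiendo de la velocidad v(t) = 19, tomamos 1 derivada. Derivando la velocidad, obtenemos la aceleración: a(t) = 0. De la ecuación de la aceleración a(t) = 0, sustituimos t = 3 para obtener a = 0.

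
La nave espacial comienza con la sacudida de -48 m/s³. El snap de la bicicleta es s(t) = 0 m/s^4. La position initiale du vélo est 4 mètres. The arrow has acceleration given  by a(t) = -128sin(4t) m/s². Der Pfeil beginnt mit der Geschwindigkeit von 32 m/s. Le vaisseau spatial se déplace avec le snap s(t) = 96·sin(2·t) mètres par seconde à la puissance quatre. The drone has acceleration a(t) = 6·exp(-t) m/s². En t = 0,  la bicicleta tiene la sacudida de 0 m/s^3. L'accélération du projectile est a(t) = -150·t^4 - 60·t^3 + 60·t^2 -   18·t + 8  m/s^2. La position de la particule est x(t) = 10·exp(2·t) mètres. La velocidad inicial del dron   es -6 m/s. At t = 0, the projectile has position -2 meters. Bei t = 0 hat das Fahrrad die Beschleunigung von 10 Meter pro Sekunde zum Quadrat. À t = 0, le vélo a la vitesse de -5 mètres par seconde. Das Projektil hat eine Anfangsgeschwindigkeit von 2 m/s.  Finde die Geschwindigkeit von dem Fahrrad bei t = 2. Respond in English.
To find the answer, we compute 3 integrals of s(t) = 0. Finding the antiderivative of s(t) and using j(0) = 0: j(t) = 0. Integrating jerk and using the initial condition a(0) = 10, we get a(t) = 10. The antiderivative of acceleration is velocity. Using v(0) = -5, we get v(t) = 10·t - 5. From the given velocity equation v(t) = 10·t - 5, we substitute t = 2 to get v = 15.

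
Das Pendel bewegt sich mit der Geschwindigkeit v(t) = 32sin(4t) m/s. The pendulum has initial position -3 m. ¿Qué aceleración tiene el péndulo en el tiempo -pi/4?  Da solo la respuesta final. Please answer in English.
The acceleration at t = -pi/4 is a = -128.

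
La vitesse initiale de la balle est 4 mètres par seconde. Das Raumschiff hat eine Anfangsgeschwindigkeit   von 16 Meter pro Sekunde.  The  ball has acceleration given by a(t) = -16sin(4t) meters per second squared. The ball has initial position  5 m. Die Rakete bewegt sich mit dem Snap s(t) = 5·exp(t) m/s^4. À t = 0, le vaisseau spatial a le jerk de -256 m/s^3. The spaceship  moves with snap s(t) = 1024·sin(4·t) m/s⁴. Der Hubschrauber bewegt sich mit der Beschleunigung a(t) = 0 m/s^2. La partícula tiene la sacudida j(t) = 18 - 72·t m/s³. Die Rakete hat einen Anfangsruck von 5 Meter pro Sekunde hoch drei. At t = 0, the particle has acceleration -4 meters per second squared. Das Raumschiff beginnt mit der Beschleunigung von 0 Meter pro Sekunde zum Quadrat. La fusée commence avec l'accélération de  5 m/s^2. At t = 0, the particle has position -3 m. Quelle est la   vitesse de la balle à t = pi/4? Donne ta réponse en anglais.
To solve this, we need to take 1 antiderivative of our acceleration equation a(t) = -16·sin(4·t). Finding the antiderivative of a(t) and using v(0) = 4: v(t) = 4·cos(4·t). From the given velocity equation v(t) = 4·cos(4·t), we substitute t = pi/4 to get v = -4.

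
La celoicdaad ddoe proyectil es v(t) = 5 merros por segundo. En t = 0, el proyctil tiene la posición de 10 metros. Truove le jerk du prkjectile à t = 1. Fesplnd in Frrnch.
Nous devons dériver notre équation de la vitesse v(t) = 5 2 fois. En prenant d/dt de v(t), nous trouvons a(t) = 0. En prenant d/dt de a(t), nous trouvons j(t) = 0. Nous avons le jerk j(t) = 0. En substituant t = 1: j(1) = 0.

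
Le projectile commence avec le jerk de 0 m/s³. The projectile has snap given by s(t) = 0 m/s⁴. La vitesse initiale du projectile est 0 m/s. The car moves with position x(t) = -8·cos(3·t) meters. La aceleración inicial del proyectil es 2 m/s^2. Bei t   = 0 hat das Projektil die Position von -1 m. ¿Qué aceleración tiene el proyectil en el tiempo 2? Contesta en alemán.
Wir müssen das Integral unserer Gleichung für den Snap s(t) = 0 2-mal finden. Mit ∫s(t)dt und Anwendung von j(0) = 0, finden wir j(t) = 0. Mit ∫j(t)dt und Anwendung von a(0) = 2, finden wir a(t) = 2. Aus der Gleichung für die Beschleunigung a(t) = 2, setzen wir t = 2 ein und erhalten a = 2.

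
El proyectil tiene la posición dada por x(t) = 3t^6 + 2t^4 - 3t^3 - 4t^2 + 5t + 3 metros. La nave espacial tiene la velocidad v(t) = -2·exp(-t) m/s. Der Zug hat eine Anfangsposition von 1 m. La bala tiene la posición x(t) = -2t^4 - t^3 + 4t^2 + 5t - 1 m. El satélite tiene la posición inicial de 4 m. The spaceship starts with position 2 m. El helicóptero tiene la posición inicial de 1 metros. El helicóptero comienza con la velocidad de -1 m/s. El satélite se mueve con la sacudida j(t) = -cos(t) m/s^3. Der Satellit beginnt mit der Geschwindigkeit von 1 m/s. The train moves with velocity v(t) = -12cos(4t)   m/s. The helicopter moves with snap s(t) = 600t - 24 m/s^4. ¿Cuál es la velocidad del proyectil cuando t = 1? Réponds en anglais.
To solve this, we need to take 1 derivative of our position equation x(t) = 3·t^6 + 2·t^4 - 3·t^3 - 4·t^2 + 5·t + 3. Taking d/dt of x(t), we find v(t) = 18·t^5 + 8·t^3 - 9·t^2 - 8·t + 5. Using v(t) = 18·t^5 + 8·t^3 - 9·t^2 - 8·t + 5 and substituting t = 1, we find v = 14.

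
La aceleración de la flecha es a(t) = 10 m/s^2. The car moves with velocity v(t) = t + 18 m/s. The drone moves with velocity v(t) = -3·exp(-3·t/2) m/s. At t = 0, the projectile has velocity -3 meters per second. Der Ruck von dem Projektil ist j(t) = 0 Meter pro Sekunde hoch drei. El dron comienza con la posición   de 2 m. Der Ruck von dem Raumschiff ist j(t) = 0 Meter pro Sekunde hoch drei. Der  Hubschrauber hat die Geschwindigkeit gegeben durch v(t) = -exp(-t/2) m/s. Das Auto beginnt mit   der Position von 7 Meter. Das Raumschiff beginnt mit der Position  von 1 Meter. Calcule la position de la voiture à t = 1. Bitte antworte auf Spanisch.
Debemos encontrar la antiderivada de nuestra ecuación de la velocidad v(t) = t + 18 1 vez. La integral de la velocidad, con x(0) = 7, da la posición: x(t) = t^2/2 + 18·t + 7. Usando x(t) = t^2/2 + 18·t + 7 y sustituyendo t = 1, encontramos x = 51/2.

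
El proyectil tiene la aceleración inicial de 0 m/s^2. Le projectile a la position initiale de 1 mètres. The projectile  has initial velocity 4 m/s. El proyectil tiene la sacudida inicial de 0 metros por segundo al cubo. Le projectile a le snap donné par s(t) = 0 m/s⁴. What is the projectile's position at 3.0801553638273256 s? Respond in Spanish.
Necesitamos integrar nuestra ecuación del snap s(t) = 0 4 veces. Tomando ∫s(t)dt y aplicando j(0) = 0, encontramos j(t) = 0. Tomando ∫j(t)dt y aplicando a(0) = 0, encontramos a(t) = 0. La antiderivada de la aceleración es la velocidad. Usando v(0) = 4, obtenemos v(t) = 4. La antiderivada de la velocidad es la posición. Usando x(0) = 1, obtenemos x(t) = 4·t + 1. Usando x(t) = 4·t + 1 y sustituyendo t = 3.0801553638273256, encontramos x = 13.3206214553093.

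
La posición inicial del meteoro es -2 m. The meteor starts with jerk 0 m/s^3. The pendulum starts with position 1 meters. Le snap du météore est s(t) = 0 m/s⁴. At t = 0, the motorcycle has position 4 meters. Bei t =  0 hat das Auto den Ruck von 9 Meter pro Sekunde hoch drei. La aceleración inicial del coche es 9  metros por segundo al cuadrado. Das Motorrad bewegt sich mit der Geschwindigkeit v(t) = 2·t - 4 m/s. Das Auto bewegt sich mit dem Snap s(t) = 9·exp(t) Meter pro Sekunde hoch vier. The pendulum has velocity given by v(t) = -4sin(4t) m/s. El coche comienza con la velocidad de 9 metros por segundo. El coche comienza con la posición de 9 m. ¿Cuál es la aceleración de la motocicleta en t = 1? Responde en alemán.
Wir müssen unsere Gleichung für die Geschwindigkeit v(t) = 2·t - 4 1-mal ableiten. Mit d/dt von v(t) finden wir a(t) = 2. Mit a(t) = 2 und Einsetzen von t = 1, finden wir a = 2.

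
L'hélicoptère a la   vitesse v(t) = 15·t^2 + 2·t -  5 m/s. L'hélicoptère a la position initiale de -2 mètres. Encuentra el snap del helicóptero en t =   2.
Para resolver esto, necesitamos tomar 3 derivadas de nuestra ecuación de la velocidad v(t) = 15·t^2 + 2·t - 5. Tomando d/dt de v(t), encontramos a(t) = 30·t + 2. La derivada de la aceleración da la sacudida: j(t) = 30. Tomando d/dt de j(t), encontramos s(t) = 0. Usando s(t) = 0 y sustituyendo t = 2, encontramos s = 0.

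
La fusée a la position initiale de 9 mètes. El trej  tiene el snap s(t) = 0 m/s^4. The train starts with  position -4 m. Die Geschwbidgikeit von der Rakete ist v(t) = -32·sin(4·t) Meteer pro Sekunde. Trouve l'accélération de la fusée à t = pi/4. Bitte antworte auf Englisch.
To solve this, we need to take 1 derivative of our velocity equation v(t) = -32·sin(4·t). Differentiating velocity, we get acceleration: a(t) = -128·cos(4·t). We have acceleration a(t) = -128·cos(4·t). Substituting t = pi/4: a(pi/4) = 128.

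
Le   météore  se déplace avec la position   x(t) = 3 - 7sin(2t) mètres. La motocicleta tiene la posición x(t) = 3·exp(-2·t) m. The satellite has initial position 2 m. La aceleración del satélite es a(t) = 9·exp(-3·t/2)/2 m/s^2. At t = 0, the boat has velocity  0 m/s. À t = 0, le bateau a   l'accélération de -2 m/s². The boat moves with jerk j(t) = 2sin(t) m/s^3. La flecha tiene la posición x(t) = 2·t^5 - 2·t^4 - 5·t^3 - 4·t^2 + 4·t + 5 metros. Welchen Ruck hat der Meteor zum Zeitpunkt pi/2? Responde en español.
Partiendo de la posición x(t) = 3 - 7·sin(2·t), tomamos 3 derivadas. Tomando d/dt de x(t), encontramos v(t) = -14·cos(2·t). Tomando d/dt de v(t), encontramos a(t) = 28·sin(2·t). Tomando d/dt de a(t), encontramos j(t) = 56·cos(2·t). De la ecuación de la sacudida j(t) = 56·cos(2·t), sustituimos t = pi/2 para obtener j = -56.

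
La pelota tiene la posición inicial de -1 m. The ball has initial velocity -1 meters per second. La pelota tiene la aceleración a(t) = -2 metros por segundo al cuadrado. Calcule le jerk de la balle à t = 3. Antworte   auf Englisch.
We must differentiate our acceleration equation a(t) = -2 1 time. The derivative of acceleration gives jerk: j(t) = 0. From the given jerk equation j(t) = 0, we substitute t = 3 to get j = 0.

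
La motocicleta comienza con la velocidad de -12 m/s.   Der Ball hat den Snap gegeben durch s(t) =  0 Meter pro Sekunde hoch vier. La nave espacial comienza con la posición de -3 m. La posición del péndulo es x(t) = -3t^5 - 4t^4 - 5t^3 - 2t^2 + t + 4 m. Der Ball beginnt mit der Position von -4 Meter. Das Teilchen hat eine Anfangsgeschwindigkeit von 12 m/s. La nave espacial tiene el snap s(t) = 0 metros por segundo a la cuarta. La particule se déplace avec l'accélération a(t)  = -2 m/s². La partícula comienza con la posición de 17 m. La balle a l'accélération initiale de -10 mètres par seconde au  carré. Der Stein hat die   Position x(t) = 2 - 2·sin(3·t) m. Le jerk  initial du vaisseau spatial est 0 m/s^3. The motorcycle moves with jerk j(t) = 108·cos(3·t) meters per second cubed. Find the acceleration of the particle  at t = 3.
From the given acceleration equation a(t) = -2, we substitute t = 3 to get a = -2.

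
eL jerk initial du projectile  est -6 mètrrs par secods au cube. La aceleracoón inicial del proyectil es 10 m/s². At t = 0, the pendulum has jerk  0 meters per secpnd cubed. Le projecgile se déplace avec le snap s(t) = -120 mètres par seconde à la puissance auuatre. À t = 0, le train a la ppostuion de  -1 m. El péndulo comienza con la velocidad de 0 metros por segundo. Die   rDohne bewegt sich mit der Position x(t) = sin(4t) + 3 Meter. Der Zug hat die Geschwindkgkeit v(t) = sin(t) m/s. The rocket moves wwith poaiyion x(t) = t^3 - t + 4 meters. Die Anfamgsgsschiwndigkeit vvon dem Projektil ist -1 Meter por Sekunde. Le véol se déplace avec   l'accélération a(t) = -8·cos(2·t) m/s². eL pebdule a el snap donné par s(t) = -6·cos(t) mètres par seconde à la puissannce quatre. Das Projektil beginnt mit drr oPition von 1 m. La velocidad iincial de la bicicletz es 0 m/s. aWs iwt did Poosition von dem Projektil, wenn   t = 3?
Um dies zu lösen, müssen wir 4 Stammfunktionen unserer Gleichung für den Snap s(t) = -120 finden. Das Integral von dem Snap ist der Ruck. Mit j(0) = -6 erhalten wir j(t) = -120·t - 6. Durch Integration von dem Ruck und Verwendung der Anfangsbedingung a(0) = 10, erhalten wir a(t) = -60·t^2 - 6·t + 10. Mit ∫a(t)dt und Anwendung von v(0) = -1, finden wir v(t) = -20·t^3 - 3·t^2 + 10·t - 1. Mit ∫v(t)dt und Anwendung von x(0) = 1, finden wir x(t) = -5·t^4 - t^3 + 5·t^2 - t + 1. Mit x(t) = -5·t^4 - t^3 + 5·t^2 - t + 1 und Einsetzen von t = 3, finden wir x = -389.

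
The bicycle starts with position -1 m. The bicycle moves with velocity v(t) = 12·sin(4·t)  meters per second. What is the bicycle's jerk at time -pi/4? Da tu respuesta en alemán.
Um dies zu lösen, müssen wir 2 Ableitungen unserer Gleichung für die Geschwindigkeit v(t) = 12·sin(4·t) nehmen. Die Ableitung von der Geschwindigkeit ergibt die Beschleunigung: a(t) = 48·cos(4·t). Die Ableitung von der Beschleunigung ergibt den Ruck: j(t) = -192·sin(4·t). Aus der Gleichung für den Ruck j(t) = -192·sin(4·t), setzen wir t = -pi/4 ein und erhalten j = 0.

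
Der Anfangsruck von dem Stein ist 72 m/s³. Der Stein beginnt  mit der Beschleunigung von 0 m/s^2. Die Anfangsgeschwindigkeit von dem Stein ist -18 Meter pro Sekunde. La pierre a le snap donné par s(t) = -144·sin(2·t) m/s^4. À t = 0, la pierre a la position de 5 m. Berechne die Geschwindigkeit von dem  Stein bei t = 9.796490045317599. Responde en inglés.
We must find the antiderivative of our snap equation s(t) = -144·sin(2·t) 3 times. The integral of snap is jerk. Using j(0) = 72, we get j(t) = 72·cos(2·t). Taking ∫j(t)dt and applying a(0) = 0, we find a(t) = 36·sin(2·t). The antiderivative of acceleration, with v(0) = -18, gives velocity: v(t) = -18·cos(2·t). From the given velocity equation v(t) = -18·cos(2·t), we substitute t = 9.796490045317599 to get v = -13.2507964470431.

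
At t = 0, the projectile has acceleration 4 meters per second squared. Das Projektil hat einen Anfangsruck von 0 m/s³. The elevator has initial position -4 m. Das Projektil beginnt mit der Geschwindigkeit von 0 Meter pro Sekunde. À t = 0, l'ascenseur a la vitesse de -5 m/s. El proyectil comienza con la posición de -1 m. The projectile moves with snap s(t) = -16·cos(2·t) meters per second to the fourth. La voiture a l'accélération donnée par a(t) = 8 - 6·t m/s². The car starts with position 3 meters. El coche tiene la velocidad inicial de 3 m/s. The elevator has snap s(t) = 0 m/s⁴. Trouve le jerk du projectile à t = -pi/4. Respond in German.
Wir müssen unsere Gleichung für den Snap s(t) = -16·cos(2·t) 1-mal integrieren. Mit ∫s(t)dt und Anwendung von j(0) = 0, finden wir j(t) = -8·sin(2·t). Aus der Gleichung für den Ruck j(t) = -8·sin(2·t), setzen wir t = -pi/4 ein und erhalten j = 8.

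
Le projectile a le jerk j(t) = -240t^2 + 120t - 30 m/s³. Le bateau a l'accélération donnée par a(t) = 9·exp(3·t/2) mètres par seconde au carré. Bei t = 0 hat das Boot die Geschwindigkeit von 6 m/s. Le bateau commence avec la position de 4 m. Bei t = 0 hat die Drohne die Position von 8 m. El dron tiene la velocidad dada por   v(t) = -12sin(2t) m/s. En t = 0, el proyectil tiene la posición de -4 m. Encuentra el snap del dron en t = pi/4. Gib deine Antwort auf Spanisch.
Para resolver esto, necesitamos tomar 3 derivadas de nuestra ecuación de la velocidad v(t) = -12·sin(2·t). Derivando la velocidad, obtenemos la aceleración: a(t) = -24·cos(2·t). Tomando d/dt de a(t), encontramos j(t) = 48·sin(2·t). Tomando d/dt de j(t), encontramos s(t) = 96·cos(2·t). Tenemos el snap s(t) = 96·cos(2·t). Sustituyendo t = pi/4: s(pi/4) = 0.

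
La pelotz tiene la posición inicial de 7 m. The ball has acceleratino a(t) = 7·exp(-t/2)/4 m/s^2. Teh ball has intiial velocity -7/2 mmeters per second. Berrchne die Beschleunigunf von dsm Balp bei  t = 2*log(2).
Wir haben die Beschleunigung a(t) = 7·exp(-t/2)/4. Durch Einsetzen von t = 2*log(2): a(2*log(2)) = 7/8.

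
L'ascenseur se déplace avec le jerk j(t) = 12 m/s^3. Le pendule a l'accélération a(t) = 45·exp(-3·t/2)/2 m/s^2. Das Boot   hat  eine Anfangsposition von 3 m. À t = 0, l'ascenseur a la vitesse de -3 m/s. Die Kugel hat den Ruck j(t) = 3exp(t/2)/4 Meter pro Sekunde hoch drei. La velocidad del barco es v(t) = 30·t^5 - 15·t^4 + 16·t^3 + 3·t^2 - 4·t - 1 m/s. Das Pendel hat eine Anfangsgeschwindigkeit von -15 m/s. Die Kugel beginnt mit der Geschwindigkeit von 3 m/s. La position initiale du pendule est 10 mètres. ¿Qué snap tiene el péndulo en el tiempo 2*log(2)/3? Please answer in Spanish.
Debemos derivar nuestra ecuación de la aceleración a(t) = 45·exp(-3·t/2)/2 2 veces. Derivando la aceleración, obtenemos la sacudida: j(t) = -135·exp(-3·t/2)/4. Tomando d/dt de j(t), encontramos s(t) = 405·exp(-3·t/2)/8. De la ecuación del snap s(t) = 405·exp(-3·t/2)/8, sustituimos t = 2*log(2)/3 para obtener s = 405/16.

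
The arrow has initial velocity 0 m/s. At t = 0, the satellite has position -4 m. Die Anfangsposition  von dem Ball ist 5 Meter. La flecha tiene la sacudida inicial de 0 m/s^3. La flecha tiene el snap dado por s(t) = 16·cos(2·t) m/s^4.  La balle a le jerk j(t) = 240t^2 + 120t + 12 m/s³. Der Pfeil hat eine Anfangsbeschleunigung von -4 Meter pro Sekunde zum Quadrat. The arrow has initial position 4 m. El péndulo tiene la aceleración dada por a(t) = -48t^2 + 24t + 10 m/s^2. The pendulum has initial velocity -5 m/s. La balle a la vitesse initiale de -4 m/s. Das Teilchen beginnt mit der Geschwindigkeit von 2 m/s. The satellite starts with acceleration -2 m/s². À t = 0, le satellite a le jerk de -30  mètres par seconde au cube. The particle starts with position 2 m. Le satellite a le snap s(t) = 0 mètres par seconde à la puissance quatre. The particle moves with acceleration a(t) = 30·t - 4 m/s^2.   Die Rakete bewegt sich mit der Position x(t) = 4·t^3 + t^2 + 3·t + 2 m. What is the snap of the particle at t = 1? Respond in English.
We must differentiate our acceleration equation a(t) = 30·t - 4 2 times. Taking d/dt of a(t), we find j(t) = 30. Differentiating jerk, we get snap: s(t) = 0. From the given snap equation s(t) = 0, we substitute t = 1 to get s = 0.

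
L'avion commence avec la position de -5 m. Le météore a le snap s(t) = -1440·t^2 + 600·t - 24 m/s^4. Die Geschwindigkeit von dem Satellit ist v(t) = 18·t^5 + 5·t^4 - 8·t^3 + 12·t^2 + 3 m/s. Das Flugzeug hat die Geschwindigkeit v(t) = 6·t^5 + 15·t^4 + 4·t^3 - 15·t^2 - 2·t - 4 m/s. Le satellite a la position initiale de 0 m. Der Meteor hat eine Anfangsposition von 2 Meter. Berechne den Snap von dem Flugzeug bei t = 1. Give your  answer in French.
En partant de la vitesse v(t) = 6·t^5 + 15·t^4 + 4·t^3 - 15·t^2 - 2·t - 4, nous prenons 3 dérivées. En dérivant la vitesse, nous obtenons l'accélération: a(t) = 30·t^4 + 60·t^3 + 12·t^2 - 30·t - 2. En dérivant l'accélération, nous obtenons le jerk: j(t) = 120·t^3 + 180·t^2 + 24·t - 30. En prenant d/dt de j(t), nous trouvons s(t) = 360·t^2 + 360·t + 24. Nous avons le snap s(t) = 360·t^2 + 360·t + 24. En substituant t = 1: s(1) = 744.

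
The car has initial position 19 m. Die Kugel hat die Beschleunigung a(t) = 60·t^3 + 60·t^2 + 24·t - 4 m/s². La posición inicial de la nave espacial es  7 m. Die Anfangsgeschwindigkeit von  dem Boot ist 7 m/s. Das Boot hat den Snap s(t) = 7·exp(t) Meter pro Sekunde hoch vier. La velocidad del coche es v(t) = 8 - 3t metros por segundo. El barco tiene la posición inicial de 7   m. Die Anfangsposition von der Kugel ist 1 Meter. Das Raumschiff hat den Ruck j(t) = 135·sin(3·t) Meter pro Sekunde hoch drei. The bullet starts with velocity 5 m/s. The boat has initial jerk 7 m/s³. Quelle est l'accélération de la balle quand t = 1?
En utilisant a(t) = 60·t^3 + 60·t^2 + 24·t - 4 et en substituant t = 1, nous trouvons a = 140.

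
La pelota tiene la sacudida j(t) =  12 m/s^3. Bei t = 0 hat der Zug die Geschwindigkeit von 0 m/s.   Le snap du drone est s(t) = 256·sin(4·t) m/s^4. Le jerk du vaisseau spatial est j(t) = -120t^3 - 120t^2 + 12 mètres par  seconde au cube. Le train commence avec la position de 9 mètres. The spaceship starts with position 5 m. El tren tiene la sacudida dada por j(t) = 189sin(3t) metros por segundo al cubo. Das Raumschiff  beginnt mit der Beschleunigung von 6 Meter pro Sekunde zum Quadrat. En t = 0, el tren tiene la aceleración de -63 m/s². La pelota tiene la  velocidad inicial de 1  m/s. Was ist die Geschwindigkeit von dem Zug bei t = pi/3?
Wir müssen die Stammfunktion unserer Gleichung für den Ruck j(t) = 189·sin(3·t) 2-mal finden. Durch Integration von dem Ruck und Verwendung der Anfangsbedingung a(0) = -63, erhalten wir a(t) = -63·cos(3·t). Die Stammfunktion von der Beschleunigung ist die Geschwindigkeit. Mit v(0) = 0 erhalten wir v(t) = -21·sin(3·t). Wir haben die Geschwindigkeit v(t) = -21·sin(3·t). Durch Einsetzen von t = pi/3: v(pi/3) = 0.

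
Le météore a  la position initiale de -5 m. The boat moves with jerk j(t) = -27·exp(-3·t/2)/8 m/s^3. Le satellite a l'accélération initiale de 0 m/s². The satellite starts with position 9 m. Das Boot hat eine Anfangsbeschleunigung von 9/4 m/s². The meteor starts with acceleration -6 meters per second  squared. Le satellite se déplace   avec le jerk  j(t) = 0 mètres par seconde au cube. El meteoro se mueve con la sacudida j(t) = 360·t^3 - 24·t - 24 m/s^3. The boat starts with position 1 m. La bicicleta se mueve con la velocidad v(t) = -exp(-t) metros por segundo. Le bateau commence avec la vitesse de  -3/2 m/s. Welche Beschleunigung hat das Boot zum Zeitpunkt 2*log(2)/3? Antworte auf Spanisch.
Partiendo de la sacudida j(t) = -27·exp(-3·t/2)/8, tomamos 1 integral. Integrando la sacudida y usando la condición inicial a(0) = 9/4, obtenemos a(t) = 9·exp(-3·t/2)/4. Usando a(t) = 9·exp(-3·t/2)/4 y sustituyendo t = 2*log(2)/3, encontramos a = 9/8.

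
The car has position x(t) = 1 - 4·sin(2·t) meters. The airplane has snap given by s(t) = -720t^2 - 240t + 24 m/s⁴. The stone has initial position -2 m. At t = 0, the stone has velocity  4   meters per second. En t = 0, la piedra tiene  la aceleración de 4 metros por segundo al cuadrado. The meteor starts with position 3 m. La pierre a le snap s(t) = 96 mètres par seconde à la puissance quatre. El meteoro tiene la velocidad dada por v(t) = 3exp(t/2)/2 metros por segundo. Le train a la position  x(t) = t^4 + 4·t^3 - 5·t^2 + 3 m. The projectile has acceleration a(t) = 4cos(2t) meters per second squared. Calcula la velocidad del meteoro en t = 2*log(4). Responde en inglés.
We have velocity v(t) = 3·exp(t/2)/2. Substituting t = 2*log(4): v(2*log(4)) = 6.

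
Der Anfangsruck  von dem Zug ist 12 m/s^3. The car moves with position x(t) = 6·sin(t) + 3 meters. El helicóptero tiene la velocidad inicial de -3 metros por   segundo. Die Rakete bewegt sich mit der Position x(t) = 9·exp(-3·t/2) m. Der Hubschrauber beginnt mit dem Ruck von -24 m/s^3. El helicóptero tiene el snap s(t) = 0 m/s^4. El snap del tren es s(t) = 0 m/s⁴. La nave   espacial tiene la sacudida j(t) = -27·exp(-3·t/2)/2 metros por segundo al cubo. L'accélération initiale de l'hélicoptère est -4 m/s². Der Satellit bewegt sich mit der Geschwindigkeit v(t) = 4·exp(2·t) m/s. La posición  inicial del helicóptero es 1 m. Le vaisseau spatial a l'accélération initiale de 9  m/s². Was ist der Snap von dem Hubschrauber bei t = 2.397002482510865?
Wir haben den Snap s(t) = 0. Durch Einsetzen von t = 2.397002482510865: s(2.397002482510865) = 0.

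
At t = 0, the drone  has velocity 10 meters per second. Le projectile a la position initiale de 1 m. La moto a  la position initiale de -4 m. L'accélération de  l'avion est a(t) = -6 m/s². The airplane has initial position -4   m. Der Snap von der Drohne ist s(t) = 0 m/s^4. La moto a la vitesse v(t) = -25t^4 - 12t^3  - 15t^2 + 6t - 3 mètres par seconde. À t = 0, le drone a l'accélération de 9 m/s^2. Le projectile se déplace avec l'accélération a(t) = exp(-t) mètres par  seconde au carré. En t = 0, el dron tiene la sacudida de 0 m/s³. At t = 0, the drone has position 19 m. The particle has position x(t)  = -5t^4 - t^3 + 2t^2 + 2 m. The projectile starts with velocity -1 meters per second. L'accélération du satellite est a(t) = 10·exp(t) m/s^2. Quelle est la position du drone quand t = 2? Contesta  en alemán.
Wir müssen das Integral unserer Gleichung für den Snap s(t) = 0 4-mal finden. Mit ∫s(t)dt und Anwendung von j(0) = 0, finden wir j(t) = 0. Mit ∫j(t)dt und Anwendung von a(0) = 9, finden wir a(t) = 9. Das Integral von der Beschleunigung ist die Geschwindigkeit. Mit v(0) = 10 erhalten wir v(t) = 9·t + 10. Mit ∫v(t)dt und Anwendung von x(0) = 19, finden wir x(t) = 9·t^2/2 + 10·t + 19. Mit x(t) = 9·t^2/2 + 10·t + 19 und Einsetzen von t = 2, finden wir x = 57.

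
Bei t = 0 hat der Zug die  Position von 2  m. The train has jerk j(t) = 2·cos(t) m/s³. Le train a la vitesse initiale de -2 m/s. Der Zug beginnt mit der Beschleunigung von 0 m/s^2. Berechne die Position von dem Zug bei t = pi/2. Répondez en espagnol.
Debemos encontrar la integral de nuestra ecuación de la sacudida j(t) = 2·cos(t) 3 veces. Tomando ∫j(t)dt y aplicando a(0) = 0, encontramos a(t) = 2·sin(t). Tomando ∫a(t)dt y aplicando v(0) = -2, encontramos v(t) = -2·cos(t). La antiderivada de la velocidad es la posición. Usando x(0) = 2, obtenemos x(t) = 2 - 2·sin(t). Tenemos la posición x(t) = 2 - 2·sin(t). Sustituyendo t = pi/2: x(pi/2) = 0.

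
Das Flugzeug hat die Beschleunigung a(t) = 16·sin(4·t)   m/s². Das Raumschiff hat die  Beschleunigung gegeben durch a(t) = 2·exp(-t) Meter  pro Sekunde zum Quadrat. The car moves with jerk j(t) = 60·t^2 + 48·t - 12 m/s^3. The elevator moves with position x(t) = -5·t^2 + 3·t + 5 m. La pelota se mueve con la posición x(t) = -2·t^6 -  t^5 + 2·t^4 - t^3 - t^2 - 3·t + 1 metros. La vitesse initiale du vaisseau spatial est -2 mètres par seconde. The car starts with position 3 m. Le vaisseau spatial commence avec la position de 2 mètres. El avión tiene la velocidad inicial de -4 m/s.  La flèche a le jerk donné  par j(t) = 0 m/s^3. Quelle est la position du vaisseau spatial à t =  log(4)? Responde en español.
Necesitamos integrar nuestra ecuación de la aceleración a(t) = 2·exp(-t) 2 veces. Tomando ∫a(t)dt y aplicando v(0) = -2, encontramos v(t) = -2·exp(-t). Integrando la velocidad y usando la condición inicial x(0) = 2, obtenemos x(t) = 2·exp(-t). Tenemos la posición x(t) = 2·exp(-t). Sustituyendo t = log(4): x(log(4)) = 1/2.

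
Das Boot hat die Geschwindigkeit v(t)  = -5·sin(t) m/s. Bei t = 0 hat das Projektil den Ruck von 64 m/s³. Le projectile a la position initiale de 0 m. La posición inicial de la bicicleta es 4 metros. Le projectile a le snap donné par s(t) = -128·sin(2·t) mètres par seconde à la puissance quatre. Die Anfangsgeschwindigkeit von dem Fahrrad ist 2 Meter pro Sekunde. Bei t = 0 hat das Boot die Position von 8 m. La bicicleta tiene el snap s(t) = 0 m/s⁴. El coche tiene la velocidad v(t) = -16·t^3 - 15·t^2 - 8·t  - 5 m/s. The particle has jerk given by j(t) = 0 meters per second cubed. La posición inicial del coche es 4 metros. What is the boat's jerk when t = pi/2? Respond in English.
Starting from velocity v(t) = -5·sin(t), we take 2 derivatives. The derivative of velocity gives acceleration: a(t) = -5·cos(t). Taking d/dt of a(t), we find j(t) = 5·sin(t). We have jerk j(t) = 5·sin(t). Substituting t = pi/2: j(pi/2) = 5.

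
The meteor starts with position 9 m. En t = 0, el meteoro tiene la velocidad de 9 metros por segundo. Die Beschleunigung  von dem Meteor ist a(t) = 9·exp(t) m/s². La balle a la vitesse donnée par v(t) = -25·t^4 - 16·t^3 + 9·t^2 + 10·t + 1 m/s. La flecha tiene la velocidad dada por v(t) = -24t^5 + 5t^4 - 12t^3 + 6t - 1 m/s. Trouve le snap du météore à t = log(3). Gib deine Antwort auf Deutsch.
Um dies zu lösen, müssen wir 2 Ableitungen unserer Gleichung für die Beschleunigung a(t) = 9·exp(t) nehmen. Die Ableitung von der Beschleunigung ergibt den Ruck: j(t) = 9·exp(t). Durch Ableiten von dem Ruck erhalten wir den Snap: s(t) = 9·exp(t). Aus der Gleichung für den Snap s(t) = 9·exp(t), setzen wir t = log(3) ein und erhalten s = 27.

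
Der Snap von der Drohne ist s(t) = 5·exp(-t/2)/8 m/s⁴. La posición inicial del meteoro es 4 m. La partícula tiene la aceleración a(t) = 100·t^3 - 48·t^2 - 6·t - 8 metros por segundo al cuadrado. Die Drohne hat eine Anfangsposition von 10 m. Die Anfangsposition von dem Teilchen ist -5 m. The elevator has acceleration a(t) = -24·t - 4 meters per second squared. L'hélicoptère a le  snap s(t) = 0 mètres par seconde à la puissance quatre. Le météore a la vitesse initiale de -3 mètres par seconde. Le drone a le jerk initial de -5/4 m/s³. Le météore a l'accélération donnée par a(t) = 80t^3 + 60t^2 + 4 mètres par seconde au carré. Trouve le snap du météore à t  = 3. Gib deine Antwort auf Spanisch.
Para resolver esto, necesitamos tomar 2 derivadas de nuestra ecuación de la aceleración a(t) = 80·t^3 + 60·t^2 + 4. Tomando d/dt de a(t), encontramos j(t) = 240·t^2 + 120·t. Tomando d/dt de j(t), encontramos s(t) = 480·t + 120. Usando s(t) = 480·t + 120 y sustituyendo t = 3, encontramos s = 1560.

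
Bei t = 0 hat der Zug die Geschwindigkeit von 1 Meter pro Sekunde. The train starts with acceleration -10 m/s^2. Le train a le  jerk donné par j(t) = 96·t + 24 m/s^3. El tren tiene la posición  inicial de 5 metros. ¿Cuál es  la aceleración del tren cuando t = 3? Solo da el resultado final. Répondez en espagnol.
La respuesta es 494.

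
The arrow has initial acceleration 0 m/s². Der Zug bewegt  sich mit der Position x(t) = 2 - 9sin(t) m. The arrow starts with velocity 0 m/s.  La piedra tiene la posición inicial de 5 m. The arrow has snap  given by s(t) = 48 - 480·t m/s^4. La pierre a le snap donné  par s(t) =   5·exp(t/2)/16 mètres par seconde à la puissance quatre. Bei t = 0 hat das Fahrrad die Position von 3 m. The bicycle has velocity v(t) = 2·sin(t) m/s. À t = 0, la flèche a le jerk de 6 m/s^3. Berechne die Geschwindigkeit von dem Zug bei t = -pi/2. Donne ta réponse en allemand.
Wir müssen unsere Gleichung für die Position x(t) = 2 - 9·sin(t) 1-mal ableiten. Mit d/dt von x(t) finden wir v(t) = -9·cos(t). Aus der Gleichung für die Geschwindigkeit v(t) = -9·cos(t), setzen wir t = -pi/2 ein und erhalten v = 0.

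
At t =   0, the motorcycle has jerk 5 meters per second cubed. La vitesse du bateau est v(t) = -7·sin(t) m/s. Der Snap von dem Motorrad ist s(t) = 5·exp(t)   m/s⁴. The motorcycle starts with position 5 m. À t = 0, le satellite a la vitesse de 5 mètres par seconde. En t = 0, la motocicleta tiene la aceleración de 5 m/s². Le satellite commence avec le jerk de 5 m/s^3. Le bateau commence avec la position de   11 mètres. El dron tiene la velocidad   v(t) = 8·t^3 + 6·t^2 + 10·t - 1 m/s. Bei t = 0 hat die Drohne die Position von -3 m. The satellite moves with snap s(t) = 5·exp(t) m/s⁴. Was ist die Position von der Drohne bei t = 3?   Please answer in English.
We need to integrate our velocity equation v(t) = 8·t^3 + 6·t^2 + 10·t - 1 1 time. Integrating velocity and using the initial condition x(0) = -3, we get x(t) = 2·t^4 + 2·t^3 + 5·t^2 - t - 3. From the given position equation x(t) = 2·t^4 + 2·t^3 + 5·t^2 - t - 3, we substitute t = 3 to get x = 255.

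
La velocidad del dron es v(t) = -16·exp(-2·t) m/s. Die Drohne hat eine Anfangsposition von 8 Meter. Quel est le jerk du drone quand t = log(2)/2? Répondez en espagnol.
Partiendo de la velocidad v(t) = -16·exp(-2·t), tomamos 2 derivadas. Derivando la velocidad, obtenemos la aceleración: a(t) = 32·exp(-2·t). La derivada de la aceleración da la sacudida: j(t) = -64·exp(-2·t). De la ecuación de la sacudida j(t) = -64·exp(-2·t), sustituimos t = log(2)/2 para obtener j = -32.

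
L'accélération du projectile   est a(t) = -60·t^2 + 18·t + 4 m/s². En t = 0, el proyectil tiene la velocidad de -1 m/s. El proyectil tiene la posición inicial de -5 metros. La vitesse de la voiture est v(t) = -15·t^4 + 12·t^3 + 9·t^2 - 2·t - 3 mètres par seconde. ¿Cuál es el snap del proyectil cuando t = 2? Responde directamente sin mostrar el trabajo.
En t = 2, s = -120.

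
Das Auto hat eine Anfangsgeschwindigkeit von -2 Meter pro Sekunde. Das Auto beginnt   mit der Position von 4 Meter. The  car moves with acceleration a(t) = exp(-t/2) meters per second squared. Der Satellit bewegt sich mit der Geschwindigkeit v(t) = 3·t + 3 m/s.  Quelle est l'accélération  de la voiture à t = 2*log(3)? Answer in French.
En utilisant a(t) = exp(-t/2) et en substituant t = 2*log(3), nous trouvons a = 1/3.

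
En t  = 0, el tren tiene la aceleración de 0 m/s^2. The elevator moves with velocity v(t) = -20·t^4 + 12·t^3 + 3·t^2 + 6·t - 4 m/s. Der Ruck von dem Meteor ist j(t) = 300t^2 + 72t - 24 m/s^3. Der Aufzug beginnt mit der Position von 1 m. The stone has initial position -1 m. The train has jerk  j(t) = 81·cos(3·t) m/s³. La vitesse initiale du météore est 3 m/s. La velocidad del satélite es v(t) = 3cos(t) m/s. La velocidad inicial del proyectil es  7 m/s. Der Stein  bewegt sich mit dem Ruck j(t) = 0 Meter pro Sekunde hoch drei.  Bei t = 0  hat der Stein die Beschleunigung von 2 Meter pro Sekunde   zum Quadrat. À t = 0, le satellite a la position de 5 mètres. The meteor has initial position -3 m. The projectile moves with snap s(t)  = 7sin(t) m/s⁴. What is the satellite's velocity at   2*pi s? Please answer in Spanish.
Usando v(t) = 3·cos(t) y sustituyendo t = 2*pi, encontramos v = 3.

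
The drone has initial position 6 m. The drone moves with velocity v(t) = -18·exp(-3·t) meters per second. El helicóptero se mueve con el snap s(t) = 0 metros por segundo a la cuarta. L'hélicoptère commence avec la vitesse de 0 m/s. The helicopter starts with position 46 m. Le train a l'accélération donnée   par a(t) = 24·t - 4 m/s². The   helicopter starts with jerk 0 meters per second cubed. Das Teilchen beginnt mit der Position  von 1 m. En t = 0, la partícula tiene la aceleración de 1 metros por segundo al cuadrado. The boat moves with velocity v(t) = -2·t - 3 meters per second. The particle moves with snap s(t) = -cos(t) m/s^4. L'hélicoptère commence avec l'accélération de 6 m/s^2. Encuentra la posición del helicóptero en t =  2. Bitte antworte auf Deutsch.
Wir müssen das Integral unserer Gleichung für den Snap s(t) = 0 4-mal finden. Mit ∫s(t)dt und Anwendung von j(0) = 0, finden wir j(t) = 0. Mit ∫j(t)dt und Anwendung von a(0) = 6, finden wir a(t) = 6. Durch Integration von der Beschleunigung und Verwendung der Anfangsbedingung v(0) = 0, erhalten wir v(t) = 6·t. Die Stammfunktion von der Geschwindigkeit ist die Position. Mit x(0) = 46 erhalten wir x(t) = 3·t^2 + 46. Mit x(t) = 3·t^2 + 46 und Einsetzen von t = 2, finden wir x = 58.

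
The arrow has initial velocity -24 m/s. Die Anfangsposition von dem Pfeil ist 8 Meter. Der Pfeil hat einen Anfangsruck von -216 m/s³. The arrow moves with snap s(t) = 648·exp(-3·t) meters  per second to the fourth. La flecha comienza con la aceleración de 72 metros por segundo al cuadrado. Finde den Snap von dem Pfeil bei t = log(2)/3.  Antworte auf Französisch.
De l'équation du snap s(t) = 648·exp(-3·t), nous substituons t = log(2)/3 pour obtenir s = 324.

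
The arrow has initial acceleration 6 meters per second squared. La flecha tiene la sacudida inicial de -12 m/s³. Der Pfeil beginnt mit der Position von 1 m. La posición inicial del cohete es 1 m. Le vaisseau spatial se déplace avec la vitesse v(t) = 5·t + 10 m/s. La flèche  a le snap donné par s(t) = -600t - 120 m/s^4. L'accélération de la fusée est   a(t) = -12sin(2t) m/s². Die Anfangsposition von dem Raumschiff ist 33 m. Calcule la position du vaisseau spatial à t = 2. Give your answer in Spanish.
Debemos encontrar la antiderivada de nuestra ecuación de la velocidad v(t) = 5·t + 10 1 vez. La antiderivada de la velocidad, con x(0) = 33, da la posición: x(t) = 5·t^2/2 + 10·t + 33. Tenemos la posición x(t) = 5·t^2/2 + 10·t + 33. Sustituyendo t = 2: x(2) = 63.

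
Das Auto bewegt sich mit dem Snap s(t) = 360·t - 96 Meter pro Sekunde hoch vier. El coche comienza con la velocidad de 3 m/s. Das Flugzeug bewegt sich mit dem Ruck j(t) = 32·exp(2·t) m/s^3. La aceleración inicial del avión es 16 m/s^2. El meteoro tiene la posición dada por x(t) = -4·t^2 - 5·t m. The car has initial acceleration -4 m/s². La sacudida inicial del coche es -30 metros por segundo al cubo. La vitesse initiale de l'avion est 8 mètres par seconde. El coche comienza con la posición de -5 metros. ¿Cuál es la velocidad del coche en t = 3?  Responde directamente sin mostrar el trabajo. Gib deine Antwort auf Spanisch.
v(3) = 639.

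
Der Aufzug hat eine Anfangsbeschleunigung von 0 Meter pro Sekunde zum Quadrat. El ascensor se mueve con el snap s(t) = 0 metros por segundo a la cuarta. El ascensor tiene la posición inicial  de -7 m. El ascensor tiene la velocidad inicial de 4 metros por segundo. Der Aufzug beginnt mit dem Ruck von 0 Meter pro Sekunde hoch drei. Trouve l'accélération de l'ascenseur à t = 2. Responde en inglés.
We need to integrate our snap equation s(t) = 0 2 times. The integral of snap is jerk. Using j(0) = 0, we get j(t) = 0. Taking ∫j(t)dt and applying a(0) = 0, we find a(t) = 0. We have acceleration a(t) = 0. Substituting t = 2: a(2) = 0.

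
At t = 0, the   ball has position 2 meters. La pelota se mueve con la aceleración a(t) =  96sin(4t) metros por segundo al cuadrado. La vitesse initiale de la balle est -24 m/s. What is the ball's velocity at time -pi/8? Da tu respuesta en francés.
Pour résoudre ceci, nous devons prendre 1 primitive de notre équation de l'accélération a(t) = 96·sin(4·t). L'intégrale de l'accélération est la vitesse. En utilisant v(0) = -24, nous obtenons v(t) = -24·cos(4·t). Nous avons la vitesse v(t) = -24·cos(4·t). En substituant t = -pi/8: v(-pi/8) = 0.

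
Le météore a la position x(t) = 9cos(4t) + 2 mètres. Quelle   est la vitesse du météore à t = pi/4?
Pour résoudre ceci, nous devons prendre 1 dérivée de notre équation de la position x(t) = 9·cos(4·t) + 2. En dérivant la position, nous obtenons la vitesse: v(t) = -36·sin(4·t). En utilisant v(t) = -36·sin(4·t) et en substituant t = pi/4, nous trouvons v = 0.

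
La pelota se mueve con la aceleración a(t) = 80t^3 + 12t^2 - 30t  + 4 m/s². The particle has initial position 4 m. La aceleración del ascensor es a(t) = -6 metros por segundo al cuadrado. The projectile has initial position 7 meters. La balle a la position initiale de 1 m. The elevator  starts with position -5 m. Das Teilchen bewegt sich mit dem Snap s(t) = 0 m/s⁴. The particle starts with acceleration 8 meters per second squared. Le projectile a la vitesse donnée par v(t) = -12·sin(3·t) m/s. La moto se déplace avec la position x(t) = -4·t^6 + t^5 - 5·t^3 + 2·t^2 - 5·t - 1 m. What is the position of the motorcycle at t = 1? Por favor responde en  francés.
Nous avons la position x(t) = -4·t^6 + t^5 - 5·t^3 + 2·t^2 - 5·t - 1. En substituant t = 1: x(1) = -12.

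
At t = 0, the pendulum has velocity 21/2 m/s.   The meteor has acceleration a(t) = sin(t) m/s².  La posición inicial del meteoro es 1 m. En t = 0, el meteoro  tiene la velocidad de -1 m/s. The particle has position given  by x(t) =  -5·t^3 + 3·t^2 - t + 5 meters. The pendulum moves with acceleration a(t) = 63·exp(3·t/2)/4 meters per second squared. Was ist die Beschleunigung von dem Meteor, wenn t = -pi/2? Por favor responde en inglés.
We have acceleration a(t) = sin(t). Substituting t = -pi/2: a(-pi/2) = -1.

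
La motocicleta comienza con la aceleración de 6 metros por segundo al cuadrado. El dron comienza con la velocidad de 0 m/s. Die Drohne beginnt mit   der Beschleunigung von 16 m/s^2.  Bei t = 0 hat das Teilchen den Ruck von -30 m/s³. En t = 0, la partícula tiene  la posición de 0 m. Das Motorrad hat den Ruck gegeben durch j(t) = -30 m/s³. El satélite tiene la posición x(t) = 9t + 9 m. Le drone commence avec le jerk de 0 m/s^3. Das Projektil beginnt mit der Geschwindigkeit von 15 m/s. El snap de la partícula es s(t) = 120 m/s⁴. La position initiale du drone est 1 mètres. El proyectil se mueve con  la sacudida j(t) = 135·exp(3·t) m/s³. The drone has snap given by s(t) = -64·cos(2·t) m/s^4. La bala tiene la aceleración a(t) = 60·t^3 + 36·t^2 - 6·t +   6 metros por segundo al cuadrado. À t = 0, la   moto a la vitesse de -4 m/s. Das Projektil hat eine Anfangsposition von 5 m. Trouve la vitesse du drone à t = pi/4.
Nous devons intégrer notre équation du snap s(t) = -64·cos(2·t) 3 fois. La primitive du snap, avec j(0) = 0, donne le jerk: j(t) = -32·sin(2·t). La primitive du jerk est l'accélération. En utilisant a(0) = 16, nous obtenons a(t) = 16·cos(2·t). En prenant ∫a(t)dt et en appliquant v(0) = 0, nous trouvons v(t) = 8·sin(2·t). Nous avons la vitesse v(t) = 8·sin(2·t). En substituant t = pi/4: v(pi/4) = 8.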